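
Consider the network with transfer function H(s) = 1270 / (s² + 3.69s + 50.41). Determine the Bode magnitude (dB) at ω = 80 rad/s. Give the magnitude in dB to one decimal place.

|(j80)² + 3.69(j80) + 50.41| = |-6349.6 + j295.2| = 6356
|H(j80)| = 1270 / 6356 = 0.1998
20 log₁₀(0.1998) = -13.99 dB

-14.0 dB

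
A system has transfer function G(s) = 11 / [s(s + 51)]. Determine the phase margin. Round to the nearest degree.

90°

Gain crossover: |G(jω)| = 1 at ω ≈ 0.216 rad/s.
∠G(j0.216) = −90° − arctan(0.216/51) ≈ -90.24°
PM = 180° + (-90.24°) = 89.76°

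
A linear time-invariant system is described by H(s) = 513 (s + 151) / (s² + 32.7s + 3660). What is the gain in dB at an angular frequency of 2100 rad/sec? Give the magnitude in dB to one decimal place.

-12.2 dB

|j2100 + 151| = √(2100² + 151²) = 2105
|(j2100)² + 32.7(j2100) + 3660| = |-4.4063e+06 + j68670| = 4.407e+06
|H(j2100)| = 513 × 2105 / 4.407e+06 = 0.24509
20 log₁₀(0.24509) = -12.21 dB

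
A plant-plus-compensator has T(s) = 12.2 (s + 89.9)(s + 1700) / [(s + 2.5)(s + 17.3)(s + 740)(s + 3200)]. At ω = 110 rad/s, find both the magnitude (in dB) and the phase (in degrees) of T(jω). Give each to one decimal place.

|j110 + 89.9| = √(110² + 89.9²) = 142.1
|j110 + 1700| = √(110² + 1700²) = 1704
|j110 + 2.5| = √(110² + 2.5²) = 110
|j110 + 17.3| = √(110² + 17.3²) = 111.4
|j110 + 740| = √(110² + 740²) = 748.1
|j110 + 3200| = √(110² + 3200²) = 3202
|T(j110)| = 12.2 × 142.1 × 1704 / (110 × 111.4 × 748.1 × 3202) = 0.0001006
20 log₁₀(0.0001006) = -79.95 dB
∠(j110 + 89.9) = arctan(110/89.9) = 50.74°
∠(j110 + 1700) = arctan(110/1700) = 3.70°
∠(j110 + 2.5) = arctan(110/2.5) = 88.70°
∠(j110 + 17.3) = arctan(110/17.3) = 81.06°
∠(j110 + 740) = arctan(110/740) = 8.46°
∠(j110 + 3200) = arctan(110/3200) = 1.97°
∠T(j110) = 50.74° + 3.70° − (88.70° + 81.06° + 8.46° + 1.97°) = -125.74°

|T| = -79.9 dB, ∠T = -125.7°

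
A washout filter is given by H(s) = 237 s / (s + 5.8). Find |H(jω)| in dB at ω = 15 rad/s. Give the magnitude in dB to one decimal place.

|j15| = 15
|j15 + 5.8| = √(15² + 5.8²) = 16.08
|H(j15)| = 237 × 15 / 16.08 = 221.05
20 log₁₀(221.05) = 46.89 dB

46.9 dB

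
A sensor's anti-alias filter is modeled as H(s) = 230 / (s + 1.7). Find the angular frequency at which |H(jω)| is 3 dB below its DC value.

1.7 rad/s

For a single-pole low-pass, the −3 dB point is at the pole: ω = 1.7 rad/s.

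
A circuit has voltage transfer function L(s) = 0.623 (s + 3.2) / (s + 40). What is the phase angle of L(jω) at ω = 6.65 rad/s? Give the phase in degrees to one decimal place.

∠(j6.65 + 3.2) = arctan(6.65/3.2) = 64.30°
∠(j6.65 + 40) = arctan(6.65/40) = 9.44°
∠L(j6.65) = 64.30° − 9.44° = 54.86°

54.9 deg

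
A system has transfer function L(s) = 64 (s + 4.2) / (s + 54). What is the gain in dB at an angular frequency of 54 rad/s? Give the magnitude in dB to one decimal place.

|j54 + 4.2| = √(54² + 4.2²) = 54.16
|j54 + 54| = √(54² + 54²) = 76.37
|L(j54)| = 64 × 54.16 / 76.37 = 45.392
20 log₁₀(45.392) = 33.14 dB

33.1 dB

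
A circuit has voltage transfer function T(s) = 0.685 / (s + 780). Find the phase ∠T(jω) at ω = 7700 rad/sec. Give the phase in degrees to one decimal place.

∠(j7700 + 780) = arctan(7700/780) = 84.22°
∠T(j7700) = −84.22° = -84.22°

-84.2 deg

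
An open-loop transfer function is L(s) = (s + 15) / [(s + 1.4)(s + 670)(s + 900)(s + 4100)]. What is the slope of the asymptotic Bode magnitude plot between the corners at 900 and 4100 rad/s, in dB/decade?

-40 dB/decade

In this band the factors already past their corner are: zero at 15, pole at 1.4, pole at 670, pole at 900; net slope = -40 dB/decade.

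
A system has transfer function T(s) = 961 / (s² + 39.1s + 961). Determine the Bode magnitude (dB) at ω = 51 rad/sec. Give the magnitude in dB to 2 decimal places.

|(j51)² + 39.1(j51) + 961| = |-1640 + j1994.1| = 2582
|T(j51)| = 961 / 2582 = 0.37221
20 log₁₀(0.37221) = -8.584 dB

-8.58 dB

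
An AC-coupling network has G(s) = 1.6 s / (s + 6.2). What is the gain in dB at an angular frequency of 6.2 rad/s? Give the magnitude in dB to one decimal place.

|j6.2| = 6.2
|j6.2 + 6.2| = √(6.2² + 6.2²) = 8.768
|G(j6.2)| = 1.6 × 6.2 / 8.768 = 1.1314
20 log₁₀(1.1314) = 1.07 dB

1.1 dB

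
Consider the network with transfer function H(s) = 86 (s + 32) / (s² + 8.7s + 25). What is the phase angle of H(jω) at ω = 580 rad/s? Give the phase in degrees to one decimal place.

-92.3°

∠(j580 + 32) = arctan(580/32) = 86.84°
∠[(j580)² + 8.7(j580) + 25] = ∠[-3.3638e+05 + j5046] = 179.14°
∠H(j580) = 86.84° − 179.14° = -92.30°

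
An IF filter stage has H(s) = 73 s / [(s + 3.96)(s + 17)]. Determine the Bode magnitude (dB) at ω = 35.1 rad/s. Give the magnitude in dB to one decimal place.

|j35.1| = 35.1
|j35.1 + 3.96| = √(35.1² + 3.96²) = 35.32
|j35.1 + 17| = √(35.1² + 17²) = 39
|H(j35.1)| = 73 × 35.1 / (35.32 × 39) = 1.86
20 log₁₀(1.86) = 5.39 dB

5.4 dB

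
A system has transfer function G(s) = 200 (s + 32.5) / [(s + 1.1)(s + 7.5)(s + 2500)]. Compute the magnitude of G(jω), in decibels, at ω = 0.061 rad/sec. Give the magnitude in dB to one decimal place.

|j0.061 + 32.5| = √(0.061² + 32.5²) = 32.5
|j0.061 + 1.1| = √(0.061² + 1.1²) = 1.102
|j0.061 + 7.5| = √(0.061² + 7.5²) = 7.5
|j0.061 + 2500| = √(0.061² + 2500²) = 2500
|G(j0.061)| = 200 × 32.5 / (1.102 × 7.5 × 2500) = 0.31466
20 log₁₀(0.31466) = -10.04 dB

-10.0 dB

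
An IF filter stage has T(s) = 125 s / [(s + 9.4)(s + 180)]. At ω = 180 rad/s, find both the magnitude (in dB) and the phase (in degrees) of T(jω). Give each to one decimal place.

|T| = -6.2 dB, ∠T = -42.0 deg

|j180| = 180
|j180 + 9.4| = √(180² + 9.4²) = 180.2
|j180 + 180| = √(180² + 180²) = 254.6
|T(j180)| = 125 × 180 / (180.2 × 254.6) = 0.49038
20 log₁₀(0.49038) = -6.19 dB
∠(j180) = 90.00°
∠(j180 + 9.4) = arctan(180/9.4) = 87.01°
∠(j180 + 180) = arctan(180/180) = 45.00°
∠T(j180) = 90.00° − (87.01° + 45.00°) = -42.01°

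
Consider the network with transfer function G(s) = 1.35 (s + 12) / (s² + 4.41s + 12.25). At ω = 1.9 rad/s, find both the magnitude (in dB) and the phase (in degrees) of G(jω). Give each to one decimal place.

|G| = 2.7 dB, ∠G = -35.1°

|j1.9 + 12| = √(1.9² + 12²) = 12.15
|(j1.9)² + 4.41(j1.9) + 12.25| = |8.64 + j8.379| = 12.04
|G(j1.9)| = 1.35 × 12.15 / 12.04 = 1.3628
20 log₁₀(1.3628) = 2.69 dB
∠(j1.9 + 12) = arctan(1.9/12) = 9.00°
∠[(j1.9)² + 4.41(j1.9) + 12.25] = ∠[8.64 + j8.379] = 44.12°
∠G(j1.9) = 9.00° − 44.12° = -35.12°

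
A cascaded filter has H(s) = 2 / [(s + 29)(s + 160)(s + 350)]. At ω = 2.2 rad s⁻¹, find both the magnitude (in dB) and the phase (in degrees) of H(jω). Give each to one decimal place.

|j2.2 + 29| = √(2.2² + 29²) = 29.08
|j2.2 + 160| = √(2.2² + 160²) = 160
|j2.2 + 350| = √(2.2² + 350²) = 350
|H(j2.2)| = 2 / (29.08 × 160 × 350) = 1.2279e-06
20 log₁₀(1.2279e-06) = -118.22 dB
∠(j2.2 + 29) = arctan(2.2/29) = 4.34°
∠(j2.2 + 160) = arctan(2.2/160) = 0.79°
∠(j2.2 + 350) = arctan(2.2/350) = 0.36°
∠H(j2.2) = − (4.34° + 0.79° + 0.36°) = -5.49°

|H| = -118.2 dB, ∠H = -5.5°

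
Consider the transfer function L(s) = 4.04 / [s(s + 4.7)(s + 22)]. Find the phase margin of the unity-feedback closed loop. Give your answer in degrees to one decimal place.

89.4 deg

Gain crossover: |L(jω)| = 1 at ω ≈ 0.0391 rad/s.
∠L(j0.0391) = −90° − arctan(0.0391/4.7) − arctan(0.0391/22) ≈ -90.58°
PM = 180° + (-90.58°) = 89.42°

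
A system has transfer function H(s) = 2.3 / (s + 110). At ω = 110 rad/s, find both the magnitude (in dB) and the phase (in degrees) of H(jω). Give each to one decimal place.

|j110 + 110| = √(110² + 110²) = 155.6
|H(j110)| = 2.3 / 155.6 = 0.014785
20 log₁₀(0.014785) = -36.60 dB
∠(j110 + 110) = arctan(110/110) = 45.00°
∠H(j110) = −45.00° = -45.00°

|H| = -36.6 dB, ∠H = -45.0°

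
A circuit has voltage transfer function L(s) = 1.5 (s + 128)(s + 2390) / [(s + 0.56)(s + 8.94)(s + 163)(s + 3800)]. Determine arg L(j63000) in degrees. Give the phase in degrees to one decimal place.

-178.7°

∠(j63000 + 128) = arctan(63000/128) = 89.88°
∠(j63000 + 2390) = arctan(63000/2390) = 87.83°
∠(j63000 + 0.56) = arctan(63000/0.56) = 90.00°
∠(j63000 + 8.94) = arctan(63000/8.94) = 89.99°
∠(j63000 + 163) = arctan(63000/163) = 89.85°
∠(j63000 + 3800) = arctan(63000/3800) = 86.55°
∠L(j63000) = 89.88° + 87.83° − (90.00° + 89.99° + 89.85° + 86.55°) = -178.68°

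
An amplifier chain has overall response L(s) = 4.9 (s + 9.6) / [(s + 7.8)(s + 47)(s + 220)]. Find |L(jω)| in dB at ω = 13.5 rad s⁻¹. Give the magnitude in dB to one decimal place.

-66.3 dB

|j13.5 + 9.6| = √(13.5² + 9.6²) = 16.57
|j13.5 + 7.8| = √(13.5² + 7.8²) = 15.59
|j13.5 + 47| = √(13.5² + 47²) = 48.9
|j13.5 + 220| = √(13.5² + 220²) = 220.4
|L(j13.5)| = 4.9 × 16.57 / (15.59 × 48.9 × 220.4) = 0.00048302
20 log₁₀(0.00048302) = -66.32 dB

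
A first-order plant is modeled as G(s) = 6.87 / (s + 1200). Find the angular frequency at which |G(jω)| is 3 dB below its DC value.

1200 rad s⁻¹

For a single-pole low-pass, the −3 dB point is at the pole: ω = 1200 rad s⁻¹.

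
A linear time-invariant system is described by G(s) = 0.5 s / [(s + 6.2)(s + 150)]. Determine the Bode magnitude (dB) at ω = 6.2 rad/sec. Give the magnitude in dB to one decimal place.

-52.6 dB

|j6.2| = 6.2
|j6.2 + 6.2| = √(6.2² + 6.2²) = 8.768
|j6.2 + 150| = √(6.2² + 150²) = 150.1
|G(j6.2)| = 0.5 × 6.2 / (8.768 × 150.1) = 0.002355
20 log₁₀(0.002355) = -52.56 dB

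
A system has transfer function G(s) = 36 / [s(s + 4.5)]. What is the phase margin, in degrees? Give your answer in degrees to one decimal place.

Gain crossover: |G(jω)| = 1 at ω ≈ 5.22 rad s⁻¹.
∠G(j5.22) = −90° − arctan(5.22/4.5) ≈ -139.25°
PM = 180° + (-139.25°) = 40.75°

40.8°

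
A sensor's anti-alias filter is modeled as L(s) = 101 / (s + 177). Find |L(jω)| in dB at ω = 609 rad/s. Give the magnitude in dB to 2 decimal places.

-15.96 dB

|j609 + 177| = √(609² + 177²) = 634.2
|L(j609)| = 101 / 634.2 = 0.15926
20 log₁₀(0.15926) = -15.958 dB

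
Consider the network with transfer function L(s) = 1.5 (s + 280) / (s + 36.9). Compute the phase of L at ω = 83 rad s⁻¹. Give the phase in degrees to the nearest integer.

∠(j83 + 280) = arctan(83/280) = 16.51°
∠(j83 + 36.9) = arctan(83/36.9) = 66.03°
∠L(j83) = 16.51° − 66.03° = -49.52°

-50°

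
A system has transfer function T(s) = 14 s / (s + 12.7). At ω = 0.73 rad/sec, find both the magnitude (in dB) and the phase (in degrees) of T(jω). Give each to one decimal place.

|j0.73| = 0.73
|j0.73 + 12.7| = √(0.73² + 12.7²) = 12.72
|T(j0.73)| = 14 × 0.73 / 12.72 = 0.8034
20 log₁₀(0.8034) = -1.90 dB
∠(j0.73) = 90.00°
∠(j0.73 + 12.7) = arctan(0.73/12.7) = 3.29°
∠T(j0.73) = 90.00° − 3.29° = 86.71°

|T| = -1.9 dB, ∠T = 86.7°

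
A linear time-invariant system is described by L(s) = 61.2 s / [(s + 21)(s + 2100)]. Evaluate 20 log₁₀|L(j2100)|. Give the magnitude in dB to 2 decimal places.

-33.72 dB

|j2100| = 2100
|j2100 + 21| = √(2100² + 21²) = 2100
|j2100 + 2100| = √(2100² + 2100²) = 2970
|L(j2100)| = 61.2 × 2100 / (2100 × 2970) = 0.020606
20 log₁₀(0.020606) = -33.720 dB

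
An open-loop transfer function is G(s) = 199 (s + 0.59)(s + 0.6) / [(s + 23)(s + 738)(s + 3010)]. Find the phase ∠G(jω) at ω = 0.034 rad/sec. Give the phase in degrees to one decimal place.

6.5°

∠(j0.034 + 0.59) = arctan(0.034/0.59) = 3.30°
∠(j0.034 + 0.6) = arctan(0.034/0.6) = 3.24°
∠(j0.034 + 23) = arctan(0.034/23) = 0.08°
∠(j0.034 + 738) = arctan(0.034/738) = 0.00°
∠(j0.034 + 3010) = arctan(0.034/3010) = 0.00°
∠G(j0.034) = 3.30° + 3.24° − (0.08° + 0.00° + 0.00°) = 6.45°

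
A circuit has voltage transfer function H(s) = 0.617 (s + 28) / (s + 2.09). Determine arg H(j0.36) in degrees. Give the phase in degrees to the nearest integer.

-9°

∠(j0.36 + 28) = arctan(0.36/28) = 0.74°
∠(j0.36 + 2.09) = arctan(0.36/2.09) = 9.77°
∠H(j0.36) = 0.74° − 9.77° = -9.04°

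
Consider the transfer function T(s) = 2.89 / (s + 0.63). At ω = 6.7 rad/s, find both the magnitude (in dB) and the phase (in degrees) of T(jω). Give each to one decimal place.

|j6.7 + 0.63| = √(6.7² + 0.63²) = 6.73
|T(j6.7)| = 2.89 / 6.73 = 0.42945
20 log₁₀(0.42945) = -7.34 dB
∠(j6.7 + 0.63) = arctan(6.7/0.63) = 84.63°
∠T(j6.7) = −84.63° = -84.63°

|T| = -7.3 dB, ∠T = -84.6°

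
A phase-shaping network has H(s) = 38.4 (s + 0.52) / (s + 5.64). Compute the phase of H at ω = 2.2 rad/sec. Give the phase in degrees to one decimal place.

∠(j2.2 + 0.52) = arctan(2.2/0.52) = 76.70°
∠(j2.2 + 5.64) = arctan(2.2/5.64) = 21.31°
∠H(j2.2) = 76.70° − 21.31° = 55.39°

55.4°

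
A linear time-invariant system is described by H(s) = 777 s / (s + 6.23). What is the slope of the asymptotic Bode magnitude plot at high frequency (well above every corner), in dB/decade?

0 dB/decade

With 1 zero and 1 pole, the high-frequency asymptotic slope is 20 × (1 − 1) = 0 dB/decade.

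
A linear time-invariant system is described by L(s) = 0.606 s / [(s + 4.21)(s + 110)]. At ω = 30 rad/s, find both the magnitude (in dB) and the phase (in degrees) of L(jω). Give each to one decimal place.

|j30| = 30
|j30 + 4.21| = √(30² + 4.21²) = 30.29
|j30 + 110| = √(30² + 110²) = 114
|L(j30)| = 0.606 × 30 / (30.29 × 114) = 0.0052634
20 log₁₀(0.0052634) = -45.57 dB
∠(j30) = 90.00°
∠(j30 + 4.21) = arctan(30/4.21) = 82.01°
∠(j30 + 110) = arctan(30/110) = 15.26°
∠L(j30) = 90.00° − (82.01° + 15.26°) = -7.27°

|L| = -45.6 dB, ∠L = -7.3 deg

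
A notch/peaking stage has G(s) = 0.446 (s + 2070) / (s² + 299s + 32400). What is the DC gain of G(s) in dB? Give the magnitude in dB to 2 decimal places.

G(0) = 0.446 × 2070 / 32400 = 0.028494
20 log₁₀(0.028494) = -30.905 dB

-30.90 dB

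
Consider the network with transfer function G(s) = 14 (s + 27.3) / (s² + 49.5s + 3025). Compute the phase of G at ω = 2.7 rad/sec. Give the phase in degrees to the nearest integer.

∠(j2.7 + 27.3) = arctan(2.7/27.3) = 5.65°
∠[(j2.7)² + 49.5(j2.7) + 3025] = ∠[3017.7 + j133.65] = 2.54°
∠G(j2.7) = 5.65° − 2.54° = 3.11°

3°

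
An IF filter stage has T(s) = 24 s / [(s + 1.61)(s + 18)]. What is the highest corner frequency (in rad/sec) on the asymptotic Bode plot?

Break frequencies occur at each pole and zero magnitude: 1.61 rad/sec, 18 rad/sec.
The highest is 18 rad/sec.

18 rad/sec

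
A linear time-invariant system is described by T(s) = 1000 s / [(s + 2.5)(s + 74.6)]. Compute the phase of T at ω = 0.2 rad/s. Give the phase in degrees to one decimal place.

∠(j0.2) = 90.00°
∠(j0.2 + 2.5) = arctan(0.2/2.5) = 4.57°
∠(j0.2 + 74.6) = arctan(0.2/74.6) = 0.15°
∠T(j0.2) = 90.00° − (4.57° + 0.15°) = 85.27°

85.3 deg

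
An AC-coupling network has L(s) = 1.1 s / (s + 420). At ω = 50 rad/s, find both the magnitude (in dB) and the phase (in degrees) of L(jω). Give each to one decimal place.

|L| = -17.7 dB, ∠L = 83.2°

|j50| = 50
|j50 + 420| = √(50² + 420²) = 423
|L(j50)| = 1.1 × 50 / 423 = 0.13003
20 log₁₀(0.13003) = -17.72 dB
∠(j50) = 90.00°
∠(j50 + 420) = arctan(50/420) = 6.79°
∠L(j50) = 90.00° − 6.79° = 83.21°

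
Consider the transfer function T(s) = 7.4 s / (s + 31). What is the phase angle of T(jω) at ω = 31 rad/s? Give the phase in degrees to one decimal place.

45.0 deg

∠(j31) = 90.00°
∠(j31 + 31) = arctan(31/31) = 45.00°
∠T(j31) = 90.00° − 45.00° = 45.00°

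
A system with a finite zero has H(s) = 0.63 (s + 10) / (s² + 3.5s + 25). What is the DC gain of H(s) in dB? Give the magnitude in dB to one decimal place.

H(0) = 0.63 × 10 / 25 = 0.252
20 log₁₀(0.252) = -11.97 dB

-12.0 dB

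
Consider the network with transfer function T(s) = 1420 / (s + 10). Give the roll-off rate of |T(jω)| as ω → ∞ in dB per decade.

-20 dB/decade

With 0 zeros and 1 pole, the high-frequency asymptotic slope is 20 × (0 − 1) = -20 dB/decade.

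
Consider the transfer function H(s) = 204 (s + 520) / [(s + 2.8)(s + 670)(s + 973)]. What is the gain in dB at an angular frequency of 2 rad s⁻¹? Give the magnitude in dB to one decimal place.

-26.5 dB

|j2 + 520| = √(2² + 520²) = 520
|j2 + 2.8| = √(2² + 2.8²) = 3.441
|j2 + 670| = √(2² + 670²) = 670
|j2 + 973| = √(2² + 973²) = 973
|H(j2)| = 204 × 520 / (3.441 × 670 × 973) = 0.04729
20 log₁₀(0.04729) = -26.50 dB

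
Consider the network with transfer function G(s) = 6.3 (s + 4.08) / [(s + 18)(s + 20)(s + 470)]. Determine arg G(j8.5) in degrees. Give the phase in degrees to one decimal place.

∠(j8.5 + 4.08) = arctan(8.5/4.08) = 64.36°
∠(j8.5 + 18) = arctan(8.5/18) = 25.28°
∠(j8.5 + 20) = arctan(8.5/20) = 23.03°
∠(j8.5 + 470) = arctan(8.5/470) = 1.04°
∠G(j8.5) = 64.36° − (25.28° + 23.03° + 1.04°) = 15.02°

15.0°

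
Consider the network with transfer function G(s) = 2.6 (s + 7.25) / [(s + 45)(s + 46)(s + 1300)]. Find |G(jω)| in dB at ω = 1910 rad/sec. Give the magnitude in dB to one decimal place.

-124.6 dB

|j1910 + 7.25| = √(1910² + 7.25²) = 1910
|j1910 + 45| = √(1910² + 45²) = 1911
|j1910 + 46| = √(1910² + 46²) = 1911
|j1910 + 1300| = √(1910² + 1300²) = 2310
|G(j1910)| = 2.6 × 1910 / (1911 × 1911 × 2310) = 5.8885e-07
20 log₁₀(5.8885e-07) = -124.60 dB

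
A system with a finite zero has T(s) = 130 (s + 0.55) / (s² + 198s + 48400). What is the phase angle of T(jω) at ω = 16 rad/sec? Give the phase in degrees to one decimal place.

∠(j16 + 0.55) = arctan(16/0.55) = 88.03°
∠[(j16)² + 198(j16) + 48400] = ∠[48144 + j3168] = 3.76°
∠T(j16) = 88.03° − 3.76° = 84.27°

84.3°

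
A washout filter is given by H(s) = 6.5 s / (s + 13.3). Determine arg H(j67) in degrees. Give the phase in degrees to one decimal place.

∠(j67) = 90.00°
∠(j67 + 13.3) = arctan(67/13.3) = 78.77°
∠H(j67) = 90.00° − 78.77° = 11.23°

11.2 deg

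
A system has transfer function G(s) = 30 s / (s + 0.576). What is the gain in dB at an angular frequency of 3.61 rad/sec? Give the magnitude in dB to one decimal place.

|j3.61| = 3.61
|j3.61 + 0.576| = √(3.61² + 0.576²) = 3.656
|G(j3.61)| = 30 × 3.61 / 3.656 = 29.625
20 log₁₀(29.625) = 29.43 dB

29.4 dB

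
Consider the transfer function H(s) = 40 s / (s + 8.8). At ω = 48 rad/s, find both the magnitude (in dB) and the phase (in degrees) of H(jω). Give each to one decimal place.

|j48| = 48
|j48 + 8.8| = √(48² + 8.8²) = 48.8
|H(j48)| = 40 × 48 / 48.8 = 39.344
20 log₁₀(39.344) = 31.90 dB
∠(j48) = 90.00°
∠(j48 + 8.8) = arctan(48/8.8) = 79.61°
∠H(j48) = 90.00° − 79.61° = 10.39°

|H| = 31.9 dB, ∠H = 10.4 deg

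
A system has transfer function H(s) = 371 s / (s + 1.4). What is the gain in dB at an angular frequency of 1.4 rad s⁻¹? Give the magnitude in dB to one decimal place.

48.4 dB

|j1.4| = 1.4
|j1.4 + 1.4| = √(1.4² + 1.4²) = 1.98
|H(j1.4)| = 371 × 1.4 / 1.98 = 262.34
20 log₁₀(262.34) = 48.38 dB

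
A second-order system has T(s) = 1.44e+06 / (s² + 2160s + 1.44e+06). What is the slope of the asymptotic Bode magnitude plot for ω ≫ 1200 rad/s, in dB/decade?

-40 dB/decade

With 0 zeros and 2 poles, the high-frequency asymptotic slope is 20 × (0 − 2) = -40 dB/decade.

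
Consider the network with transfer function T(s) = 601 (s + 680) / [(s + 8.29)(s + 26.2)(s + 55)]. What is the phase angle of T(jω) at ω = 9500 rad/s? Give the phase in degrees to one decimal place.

∠(j9500 + 680) = arctan(9500/680) = 85.91°
∠(j9500 + 8.29) = arctan(9500/8.29) = 89.95°
∠(j9500 + 26.2) = arctan(9500/26.2) = 89.84°
∠(j9500 + 55) = arctan(9500/55) = 89.67°
∠T(j9500) = 85.91° − (89.95° + 89.84° + 89.67°) = -183.55°

-183.6°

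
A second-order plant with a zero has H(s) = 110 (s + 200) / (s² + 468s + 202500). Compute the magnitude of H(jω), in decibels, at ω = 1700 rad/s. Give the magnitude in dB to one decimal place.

-23.5 dB

|j1700 + 200| = √(1700² + 200²) = 1712
|(j1700)² + 468(j1700) + 202500| = |-2.6875e+06 + j7.956e+05| = 2.803e+06
|H(j1700)| = 110 × 1712 / 2.803e+06 = 0.067179
20 log₁₀(0.067179) = -23.46 dB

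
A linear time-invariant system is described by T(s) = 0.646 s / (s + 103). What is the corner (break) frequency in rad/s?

The single real pole at s = −103 gives a corner at ω = 103 rad/s.

103 rad/s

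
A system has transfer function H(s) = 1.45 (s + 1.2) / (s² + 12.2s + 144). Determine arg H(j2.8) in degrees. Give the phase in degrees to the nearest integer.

∠(j2.8 + 1.2) = arctan(2.8/1.2) = 66.80°
∠[(j2.8)² + 12.2(j2.8) + 144] = ∠[136.16 + j34.16] = 14.08°
∠H(j2.8) = 66.80° − 14.08° = 52.72°

53°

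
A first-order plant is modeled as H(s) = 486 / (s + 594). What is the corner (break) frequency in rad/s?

The single real pole at s = −594 gives a corner at ω = 594 rad/s.

594 rad/s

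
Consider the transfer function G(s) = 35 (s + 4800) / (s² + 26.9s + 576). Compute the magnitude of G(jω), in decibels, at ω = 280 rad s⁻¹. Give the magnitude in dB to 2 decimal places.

6.66 dB

|j280 + 4800| = √(280² + 4800²) = 4808
|(j280)² + 26.9(j280) + 576| = |-77824 + j7532| = 7.819e+04
|G(j280)| = 35 × 4808 / 7.819e+04 = 2.1523
20 log₁₀(2.1523) = 6.658 dB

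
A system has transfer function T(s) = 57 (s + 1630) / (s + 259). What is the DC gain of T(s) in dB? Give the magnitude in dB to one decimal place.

51.1 dB

T(0) = 57 × 1630 / 259 = 358.73
20 log₁₀(358.73) = 51.10 dB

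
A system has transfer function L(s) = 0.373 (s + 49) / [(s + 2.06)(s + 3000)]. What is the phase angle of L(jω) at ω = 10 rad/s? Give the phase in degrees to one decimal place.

-67.0°

∠(j10 + 49) = arctan(10/49) = 11.53°
∠(j10 + 2.06) = arctan(10/2.06) = 78.36°
∠(j10 + 3000) = arctan(10/3000) = 0.19°
∠L(j10) = 11.53° − (78.36° + 0.19°) = -67.02°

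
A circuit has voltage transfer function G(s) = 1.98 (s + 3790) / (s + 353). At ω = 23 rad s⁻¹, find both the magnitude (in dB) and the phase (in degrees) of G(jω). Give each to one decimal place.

|j23 + 3790| = √(23² + 3790²) = 3790
|j23 + 353| = √(23² + 353²) = 353.7
|G(j23)| = 1.98 × 3790 / 353.7 = 21.214
20 log₁₀(21.214) = 26.53 dB
∠(j23 + 3790) = arctan(23/3790) = 0.35°
∠(j23 + 353) = arctan(23/353) = 3.73°
∠G(j23) = 0.35° − 3.73° = -3.38°

|G| = 26.5 dB, ∠G = -3.4°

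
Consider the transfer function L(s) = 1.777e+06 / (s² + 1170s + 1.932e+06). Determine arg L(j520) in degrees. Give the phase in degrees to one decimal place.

-20.1°

∠[(j520)² + 1170(j520) + 1.932e+06] = ∠[1.6616e+06 + j6.084e+05] = 20.11°
∠L(j520) = −20.11° = -20.11°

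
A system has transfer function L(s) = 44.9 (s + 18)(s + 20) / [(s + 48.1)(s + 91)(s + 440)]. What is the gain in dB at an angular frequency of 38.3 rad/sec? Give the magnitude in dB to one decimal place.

-30.3 dB

|j38.3 + 18| = √(38.3² + 18²) = 42.32
|j38.3 + 20| = √(38.3² + 20²) = 43.21
|j38.3 + 48.1| = √(38.3² + 48.1²) = 61.49
|j38.3 + 91| = √(38.3² + 91²) = 98.73
|j38.3 + 440| = √(38.3² + 440²) = 441.7
|L(j38.3)| = 44.9 × 42.32 × 43.21 / (61.49 × 98.73 × 441.7) = 0.030621
20 log₁₀(0.030621) = -30.28 dB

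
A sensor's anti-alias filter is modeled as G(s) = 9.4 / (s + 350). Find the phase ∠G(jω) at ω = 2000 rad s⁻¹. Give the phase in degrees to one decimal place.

∠(j2000 + 350) = arctan(2000/350) = 80.07°
∠G(j2000) = −80.07° = -80.07°

-80.1°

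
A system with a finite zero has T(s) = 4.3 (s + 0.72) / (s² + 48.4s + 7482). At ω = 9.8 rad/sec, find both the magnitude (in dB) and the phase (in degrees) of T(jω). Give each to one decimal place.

|j9.8 + 0.72| = √(9.8² + 0.72²) = 9.826
|(j9.8)² + 48.4(j9.8) + 7482| = |7386 + j474.32| = 7401
|T(j9.8)| = 4.3 × 9.826 / 7401 = 0.005709
20 log₁₀(0.005709) = -44.87 dB
∠(j9.8 + 0.72) = arctan(9.8/0.72) = 85.80°
∠[(j9.8)² + 48.4(j9.8) + 7482] = ∠[7386 + j474.32] = 3.67°
∠T(j9.8) = 85.80° − 3.67° = 82.12°

|T| = -44.9 dB, ∠T = 82.1°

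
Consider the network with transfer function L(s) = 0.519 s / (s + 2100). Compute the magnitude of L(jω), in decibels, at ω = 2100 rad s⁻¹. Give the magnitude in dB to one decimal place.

-8.7 dB

|j2100| = 2100
|j2100 + 2100| = √(2100² + 2100²) = 2970
|L(j2100)| = 0.519 × 2100 / 2970 = 0.36699
20 log₁₀(0.36699) = -8.71 dB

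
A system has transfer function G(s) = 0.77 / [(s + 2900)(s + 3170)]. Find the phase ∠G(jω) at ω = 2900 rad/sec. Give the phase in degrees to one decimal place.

-87.5°

∠(j2900 + 2900) = arctan(2900/2900) = 45.00°
∠(j2900 + 3170) = arctan(2900/3170) = 42.45°
∠G(j2900) = − (45.00° + 42.45°) = -87.45°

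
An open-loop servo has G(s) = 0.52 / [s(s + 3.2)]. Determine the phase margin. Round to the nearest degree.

87 deg

Gain crossover: |G(jω)| = 1 at ω ≈ 0.162 rad/s.
∠G(j0.162) = −90° − arctan(0.162/3.2) ≈ -92.90°
PM = 180° + (-92.90°) = 87.10°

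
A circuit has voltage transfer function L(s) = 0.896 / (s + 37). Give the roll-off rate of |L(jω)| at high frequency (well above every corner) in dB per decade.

With 0 zeros and 1 pole, the high-frequency asymptotic slope is 20 × (0 − 1) = -20 dB/decade.

-20 dB/decade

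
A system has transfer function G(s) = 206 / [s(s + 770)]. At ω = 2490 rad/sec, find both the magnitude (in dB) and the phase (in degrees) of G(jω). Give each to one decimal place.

|j2490 + 770| = √(2490² + 770²) = 2606
|j2490| = 2490
|G(j2490)| = 206 / (2606 × 2490) = 3.1742e-05
20 log₁₀(3.1742e-05) = -89.97 dB
∠(j2490 + 770) = arctan(2490/770) = 72.82°
∠(j2490) = 90.00°
∠G(j2490) = − (72.82° + 90.00°) = -162.82°

|G| = -90.0 dB, ∠G = -162.8°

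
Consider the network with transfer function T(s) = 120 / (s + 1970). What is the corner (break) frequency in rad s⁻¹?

1970 rad s⁻¹

The single real pole at s = −1970 gives a corner at ω = 1970 rad s⁻¹.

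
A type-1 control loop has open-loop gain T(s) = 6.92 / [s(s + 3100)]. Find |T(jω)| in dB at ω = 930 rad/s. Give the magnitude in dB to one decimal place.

-112.8 dB

|j930 + 3100| = √(930² + 3100²) = 3236
|j930| = 930
|T(j930)| = 6.92 / (3236 × 930) = 2.299e-06
20 log₁₀(2.299e-06) = -112.77 dB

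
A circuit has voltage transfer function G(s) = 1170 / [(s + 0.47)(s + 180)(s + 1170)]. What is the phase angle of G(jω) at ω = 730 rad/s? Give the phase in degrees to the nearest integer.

∠(j730 + 0.47) = arctan(730/0.47) = 89.96°
∠(j730 + 180) = arctan(730/180) = 76.15°
∠(j730 + 1170) = arctan(730/1170) = 31.96°
∠G(j730) = − (89.96° + 76.15° + 31.96°) = -198.07°

-198°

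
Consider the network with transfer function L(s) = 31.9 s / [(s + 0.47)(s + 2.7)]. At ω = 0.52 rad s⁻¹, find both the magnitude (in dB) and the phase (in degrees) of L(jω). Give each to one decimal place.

|j0.52| = 0.52
|j0.52 + 0.47| = √(0.52² + 0.47²) = 0.7009
|j0.52 + 2.7| = √(0.52² + 2.7²) = 2.75
|L(j0.52)| = 31.9 × 0.52 / (0.7009 × 2.75) = 8.6069
20 log₁₀(8.6069) = 18.70 dB
∠(j0.52) = 90.00°
∠(j0.52 + 0.47) = arctan(0.52/0.47) = 47.89°
∠(j0.52 + 2.7) = arctan(0.52/2.7) = 10.90°
∠L(j0.52) = 90.00° − (47.89° + 10.90°) = 31.21°

|L| = 18.7 dB, ∠L = 31.2°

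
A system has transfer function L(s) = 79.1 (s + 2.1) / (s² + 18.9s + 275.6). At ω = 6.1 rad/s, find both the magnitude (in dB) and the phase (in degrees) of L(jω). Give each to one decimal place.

|j6.1 + 2.1| = √(6.1² + 2.1²) = 6.451
|(j6.1)² + 18.9(j6.1) + 275.6| = |238.39 + j115.29| = 264.8
|L(j6.1)| = 79.1 × 6.451 / 264.8 = 1.9271
20 log₁₀(1.9271) = 5.70 dB
∠(j6.1 + 2.1) = arctan(6.1/2.1) = 71.00°
∠[(j6.1)² + 18.9(j6.1) + 275.6] = ∠[238.39 + j115.29] = 25.81°
∠L(j6.1) = 71.00° − 25.81° = 45.19°

|L| = 5.7 dB, ∠L = 45.2 deg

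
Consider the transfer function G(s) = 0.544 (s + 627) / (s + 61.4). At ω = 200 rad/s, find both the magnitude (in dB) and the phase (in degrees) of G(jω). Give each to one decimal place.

|G| = 4.7 dB, ∠G = -55.2 deg

|j200 + 627| = √(200² + 627²) = 658.1
|j200 + 61.4| = √(200² + 61.4²) = 209.2
|G(j200)| = 0.544 × 658.1 / 209.2 = 1.7113
20 log₁₀(1.7113) = 4.67 dB
∠(j200 + 627) = arctan(200/627) = 17.69°
∠(j200 + 61.4) = arctan(200/61.4) = 72.93°
∠G(j200) = 17.69° − 72.93° = -55.24°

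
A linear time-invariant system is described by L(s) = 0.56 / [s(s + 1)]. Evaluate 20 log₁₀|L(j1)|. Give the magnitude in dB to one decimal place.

-8.0 dB

|j1 + 1| = √(1² + 1²) = 1.414
|j1| = 1
|L(j1)| = 0.56 / (1.414 × 1) = 0.39598
20 log₁₀(0.39598) = -8.05 dB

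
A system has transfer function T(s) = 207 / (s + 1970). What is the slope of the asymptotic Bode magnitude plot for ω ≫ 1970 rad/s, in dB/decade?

With 0 zeros and 1 pole, the high-frequency asymptotic slope is 20 × (0 − 1) = -20 dB/decade.

-20 dB/decade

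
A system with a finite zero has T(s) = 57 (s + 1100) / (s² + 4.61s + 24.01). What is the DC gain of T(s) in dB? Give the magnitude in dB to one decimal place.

68.3 dB

T(0) = 57 × 1100 / 24.01 = 2611.4
20 log₁₀(2611.4) = 68.34 dB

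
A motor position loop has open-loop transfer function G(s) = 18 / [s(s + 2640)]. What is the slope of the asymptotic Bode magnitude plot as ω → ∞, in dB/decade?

-40 dB/decade

With 0 zeros and 2 poles, the high-frequency asymptotic slope is 20 × (0 − 2) = -40 dB/decade.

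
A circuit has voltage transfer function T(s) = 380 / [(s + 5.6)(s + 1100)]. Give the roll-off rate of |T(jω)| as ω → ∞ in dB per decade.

-40 dB/decade

With 0 zeros and 2 poles, the high-frequency asymptotic slope is 20 × (0 − 2) = -40 dB/decade.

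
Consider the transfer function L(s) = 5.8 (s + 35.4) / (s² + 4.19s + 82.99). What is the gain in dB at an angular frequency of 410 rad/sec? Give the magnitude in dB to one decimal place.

-37.0 dB

|j410 + 35.4| = √(410² + 35.4²) = 411.5
|(j410)² + 4.19(j410) + 82.99| = |-1.6802e+05 + j1717.9| = 1.68e+05
|L(j410)| = 5.8 × 411.5 / 1.68e+05 = 0.014205
20 log₁₀(0.014205) = -36.95 dB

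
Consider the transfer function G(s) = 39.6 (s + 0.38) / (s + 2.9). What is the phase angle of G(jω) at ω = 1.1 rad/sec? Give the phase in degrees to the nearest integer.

∠(j1.1 + 0.38) = arctan(1.1/0.38) = 70.94°
∠(j1.1 + 2.9) = arctan(1.1/2.9) = 20.77°
∠G(j1.1) = 70.94° − 20.77° = 50.17°

50 deg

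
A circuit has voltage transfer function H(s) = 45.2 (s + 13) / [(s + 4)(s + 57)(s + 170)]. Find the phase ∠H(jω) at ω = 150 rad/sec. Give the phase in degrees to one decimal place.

-114.0 deg

∠(j150 + 13) = arctan(150/13) = 85.05°
∠(j150 + 4) = arctan(150/4) = 88.47°
∠(j150 + 57) = arctan(150/57) = 69.19°
∠(j150 + 170) = arctan(150/170) = 41.42°
∠H(j150) = 85.05° − (88.47° + 69.19° + 41.42°) = -114.04°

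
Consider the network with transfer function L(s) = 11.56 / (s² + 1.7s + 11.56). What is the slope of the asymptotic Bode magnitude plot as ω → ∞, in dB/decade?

With 0 zeros and 2 poles, the high-frequency asymptotic slope is 20 × (0 − 2) = -40 dB/decade.

-40 dB/decade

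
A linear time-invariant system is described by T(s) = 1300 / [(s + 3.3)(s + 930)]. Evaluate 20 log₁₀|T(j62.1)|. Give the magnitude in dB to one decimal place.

|j62.1 + 3.3| = √(62.1² + 3.3²) = 62.19
|j62.1 + 930| = √(62.1² + 930²) = 932.1
|T(j62.1)| = 1300 / (62.19 × 932.1) = 0.022428
20 log₁₀(0.022428) = -32.98 dB

-33.0 dB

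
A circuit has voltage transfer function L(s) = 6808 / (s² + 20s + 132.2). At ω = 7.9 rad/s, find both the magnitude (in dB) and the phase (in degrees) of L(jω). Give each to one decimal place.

|L| = 31.9 dB, ∠L = -66.2 deg

|(j7.9)² + 20(j7.9) + 132.2| = |69.79 + j158| = 172.7
|L(j7.9)| = 6808 / 172.7 = 39.415
20 log₁₀(39.415) = 31.91 dB
∠[(j7.9)² + 20(j7.9) + 132.2] = ∠[69.79 + j158] = 66.17°
∠L(j7.9) = −66.17° = -66.17°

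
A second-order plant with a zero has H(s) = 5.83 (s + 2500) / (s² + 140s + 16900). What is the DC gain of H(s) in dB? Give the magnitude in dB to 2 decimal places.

-1.29 dB

H(0) = 5.83 × 2500 / 16900 = 0.86243
20 log₁₀(0.86243) = -1.286 dB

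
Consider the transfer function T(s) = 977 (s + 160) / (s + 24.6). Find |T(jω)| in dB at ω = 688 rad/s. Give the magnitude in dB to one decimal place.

60.0 dB

|j688 + 160| = √(688² + 160²) = 706.4
|j688 + 24.6| = √(688² + 24.6²) = 688.4
|T(j688)| = 977 × 706.4 / 688.4 = 1002.4
20 log₁₀(1002.4) = 60.02 dB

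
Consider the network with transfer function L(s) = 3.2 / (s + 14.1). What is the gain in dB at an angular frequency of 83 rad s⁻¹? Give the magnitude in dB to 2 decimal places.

|j83 + 14.1| = √(83² + 14.1²) = 84.19
|L(j83)| = 3.2 / 84.19 = 0.03801
20 log₁₀(0.03801) = -28.402 dB

-28.40 dB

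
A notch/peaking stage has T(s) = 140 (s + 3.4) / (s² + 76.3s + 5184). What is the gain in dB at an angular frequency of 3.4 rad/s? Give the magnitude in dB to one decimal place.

-17.7 dB

|j3.4 + 3.4| = √(3.4² + 3.4²) = 4.808
|(j3.4)² + 76.3(j3.4) + 5184| = |5172.4 + j259.42| = 5179
|T(j3.4)| = 140 × 4.808 / 5179 = 0.12998
20 log₁₀(0.12998) = -17.72 dB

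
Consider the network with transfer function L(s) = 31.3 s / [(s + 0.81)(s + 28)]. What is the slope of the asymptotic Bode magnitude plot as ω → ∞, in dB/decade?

-20 dB/decade

With 1 zero and 2 poles, the high-frequency asymptotic slope is 20 × (1 − 2) = -20 dB/decade.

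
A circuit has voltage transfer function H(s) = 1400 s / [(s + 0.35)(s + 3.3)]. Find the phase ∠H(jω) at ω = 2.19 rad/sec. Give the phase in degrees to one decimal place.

-24.5°

∠(j2.19) = 90.00°
∠(j2.19 + 0.35) = arctan(2.19/0.35) = 80.92°
∠(j2.19 + 3.3) = arctan(2.19/3.3) = 33.57°
∠H(j2.19) = 90.00° − (80.92° + 33.57°) = -24.49°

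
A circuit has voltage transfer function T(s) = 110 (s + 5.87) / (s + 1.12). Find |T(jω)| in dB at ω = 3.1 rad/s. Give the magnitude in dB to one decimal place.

|j3.1 + 5.87| = √(3.1² + 5.87²) = 6.638
|j3.1 + 1.12| = √(3.1² + 1.12²) = 3.296
|T(j3.1)| = 110 × 6.638 / 3.296 = 221.54
20 log₁₀(221.54) = 46.91 dB

46.9 dB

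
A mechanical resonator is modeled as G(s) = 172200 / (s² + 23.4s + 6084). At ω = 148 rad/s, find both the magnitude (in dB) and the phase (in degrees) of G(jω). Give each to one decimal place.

|(j148)² + 23.4(j148) + 6084| = |-15820 + j3463.2| = 1.619e+04
|G(j148)| = 172200 / 1.619e+04 = 10.633
20 log₁₀(10.633) = 20.53 dB
∠[(j148)² + 23.4(j148) + 6084] = ∠[-15820 + j3463.2] = 167.65°
∠G(j148) = −167.65° = -167.65°

|G| = 20.5 dB, ∠G = -167.7°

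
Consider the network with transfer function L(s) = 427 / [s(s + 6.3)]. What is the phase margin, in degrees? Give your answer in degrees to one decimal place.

Gain crossover: |L(jω)| = 1 at ω ≈ 20.2 rad/s.
∠L(j20.2) = −90° − arctan(20.2/6.3) ≈ -162.67°
PM = 180° + (-162.67°) = 17.33°

17.3 deg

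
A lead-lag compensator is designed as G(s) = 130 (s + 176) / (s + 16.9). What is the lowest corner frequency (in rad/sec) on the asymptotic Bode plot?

Break frequencies occur at each pole and zero magnitude: 16.9 rad/sec, 176 rad/sec.
The lowest is 16.9 rad/sec.

16.9 rad/sec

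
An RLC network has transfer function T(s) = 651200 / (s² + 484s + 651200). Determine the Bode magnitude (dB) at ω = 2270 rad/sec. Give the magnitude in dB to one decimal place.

-17.0 dB

|(j2270)² + 484(j2270) + 651200| = |-4.5017e+06 + j1.0987e+06| = 4.634e+06
|T(j2270)| = 651200 / 4.634e+06 = 0.14053
20 log₁₀(0.14053) = -17.04 dB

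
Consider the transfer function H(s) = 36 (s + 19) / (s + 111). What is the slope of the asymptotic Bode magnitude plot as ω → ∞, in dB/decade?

0 dB/decade

With 1 zero and 1 pole, the high-frequency asymptotic slope is 20 × (1 − 1) = 0 dB/decade.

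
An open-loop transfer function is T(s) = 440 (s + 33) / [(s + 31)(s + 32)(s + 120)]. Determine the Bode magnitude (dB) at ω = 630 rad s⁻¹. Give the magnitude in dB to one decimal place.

|j630 + 33| = √(630² + 33²) = 630.9
|j630 + 31| = √(630² + 31²) = 630.8
|j630 + 32| = √(630² + 32²) = 630.8
|j630 + 120| = √(630² + 120²) = 641.3
|T(j630)| = 440 × 630.9 / (630.8 × 630.8 × 641.3) = 0.0010878
20 log₁₀(0.0010878) = -59.27 dB

-59.3 dB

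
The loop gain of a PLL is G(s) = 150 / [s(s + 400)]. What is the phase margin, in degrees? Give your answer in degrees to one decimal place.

Gain crossover: |G(jω)| = 1 at ω ≈ 0.375 rad/sec.
∠G(j0.375) = −90° − arctan(0.375/400) ≈ -90.05°
PM = 180° + (-90.05°) = 89.95°

89.9°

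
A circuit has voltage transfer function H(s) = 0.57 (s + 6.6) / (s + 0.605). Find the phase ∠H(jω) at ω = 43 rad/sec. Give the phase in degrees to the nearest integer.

∠(j43 + 6.6) = arctan(43/6.6) = 81.27°
∠(j43 + 0.605) = arctan(43/0.605) = 89.19°
∠H(j43) = 81.27° − 89.19° = -7.92°

-8 deg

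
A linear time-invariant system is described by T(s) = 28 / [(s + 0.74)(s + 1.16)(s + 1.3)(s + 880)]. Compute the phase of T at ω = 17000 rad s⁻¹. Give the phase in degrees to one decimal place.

-357.0°

∠(j17000 + 0.74) = arctan(17000/0.74) = 90.00°
∠(j17000 + 1.16) = arctan(17000/1.16) = 90.00°
∠(j17000 + 1.3) = arctan(17000/1.3) = 90.00°
∠(j17000 + 880) = arctan(17000/880) = 87.04°
∠T(j17000) = − (90.00° + 90.00° + 90.00° + 87.04°) = -357.03°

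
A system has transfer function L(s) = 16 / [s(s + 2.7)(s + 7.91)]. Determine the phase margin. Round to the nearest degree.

70°

Gain crossover: |L(jω)| = 1 at ω ≈ 0.721 rad/s.
∠L(j0.721) = −90° − arctan(0.721/2.7) − arctan(0.721/7.91) ≈ -110.15°
PM = 180° + (-110.15°) = 69.85°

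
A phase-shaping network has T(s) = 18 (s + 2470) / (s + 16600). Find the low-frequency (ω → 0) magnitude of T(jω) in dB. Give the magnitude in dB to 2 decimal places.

T(0) = 18 × 2470 / 16600 = 2.6783
20 log₁₀(2.6783) = 8.557 dB

8.56 dB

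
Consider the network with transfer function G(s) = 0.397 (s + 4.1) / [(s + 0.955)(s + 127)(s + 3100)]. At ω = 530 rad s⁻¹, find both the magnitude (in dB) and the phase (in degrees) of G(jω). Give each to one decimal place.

|j530 + 4.1| = √(530² + 4.1²) = 530
|j530 + 0.955| = √(530² + 0.955²) = 530
|j530 + 127| = √(530² + 127²) = 545
|j530 + 3100| = √(530² + 3100²) = 3145
|G(j530)| = 0.397 × 530 / (530 × 545 × 3145) = 2.3163e-07
20 log₁₀(2.3163e-07) = -132.70 dB
∠(j530 + 4.1) = arctan(530/4.1) = 89.56°
∠(j530 + 0.955) = arctan(530/0.955) = 89.90°
∠(j530 + 127) = arctan(530/127) = 76.52°
∠(j530 + 3100) = arctan(530/3100) = 9.70°
∠G(j530) = 89.56° − (89.90° + 76.52° + 9.70°) = -86.57°

|G| = -132.7 dB, ∠G = -86.6°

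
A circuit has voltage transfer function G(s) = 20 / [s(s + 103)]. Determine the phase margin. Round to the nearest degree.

Gain crossover: |G(jω)| = 1 at ω ≈ 0.194 rad/s.
∠G(j0.194) = −90° − arctan(0.194/103) ≈ -90.11°
PM = 180° + (-90.11°) = 89.89°

90°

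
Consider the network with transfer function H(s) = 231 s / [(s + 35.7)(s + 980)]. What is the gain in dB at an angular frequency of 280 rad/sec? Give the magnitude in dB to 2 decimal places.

|j280| = 280
|j280 + 35.7| = √(280² + 35.7²) = 282.3
|j280 + 980| = √(280² + 980²) = 1019
|H(j280)| = 231 × 280 / (282.3 × 1019) = 0.22482
20 log₁₀(0.22482) = -12.963 dB

-12.96 dB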